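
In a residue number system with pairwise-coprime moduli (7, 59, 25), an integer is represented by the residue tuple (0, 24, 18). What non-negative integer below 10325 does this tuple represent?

2443

The moduli are pairwise coprime; N = 7·59·25 = 10325.
N/7 = 1475; 1475 ≡ 5 (mod 7); 5·3 ≡ 1, so inverse 3.
N/59 = 175; 175 ≡ 57 (mod 59); 57·29 ≡ 1, so inverse 29.
N/25 = 413; 413 ≡ 13 (mod 25); 13·2 ≡ 1, so inverse 2.
x ≡ 0·1475·3 + 24·175·29 + 18·413·2 = 136668.
136668 mod 10325 = 2443.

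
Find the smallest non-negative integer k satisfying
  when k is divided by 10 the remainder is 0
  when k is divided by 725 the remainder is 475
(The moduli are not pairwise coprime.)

gcd(10, 725) = 5 and 5 | (475 − 0), so the pair is consistent; merging gives k ≡ 1200 (mod 1450), where 1450 = lcm(10, 725).
The solution is unique modulo lcm(10, 725) = 1450.

1200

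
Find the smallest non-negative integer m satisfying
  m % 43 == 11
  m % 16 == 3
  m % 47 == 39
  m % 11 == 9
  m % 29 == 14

4496435

The moduli are pairwise coprime; N = 43·16·47·11·29 = 10315184.
N/43 = 239888; 239888 ≡ 34 (mod 43); 34·19 ≡ 1, so inverse 19.
N/16 = 644699; 644699 ≡ 11 (mod 16); 11·3 ≡ 1, so inverse 3.
N/47 = 219472; 219472 ≡ 29 (mod 47); 29·13 ≡ 1, so inverse 13.
N/11 = 937744; 937744 ≡ 5 (mod 11); 5·9 ≡ 1, so inverse 9.
N/29 = 355696; 355696 ≡ 11 (mod 29); 11·8 ≡ 1, so inverse 8.
m ≡ 11·239888·19 + 3·644699·3 + 39·219472·13 + 9·937744·9 + 14·355696·8 = 283006403.
283006403 mod 10315184 = 4496435.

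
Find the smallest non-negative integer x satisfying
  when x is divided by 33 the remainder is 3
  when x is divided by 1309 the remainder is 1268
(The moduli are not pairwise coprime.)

2577

Combine the congruences pairwise.
gcd(33, 1309) = 11 and 11 | (1268 − 3), so the pair is consistent; merging gives x ≡ 2577 (mod 3927), where 3927 = lcm(33, 1309).
The solution is unique modulo lcm(33, 1309) = 3927.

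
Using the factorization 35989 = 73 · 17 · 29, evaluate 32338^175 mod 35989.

14599

Mod 73: 32338 ≡ 72; by Fermat, exponent reduces to 175 mod 72 = 31; 72^31 ≡ 72 (mod 73).
Mod 17: 32338 ≡ 4; by Fermat, exponent reduces to 175 mod 16 = 15; 4^15 ≡ 13 (mod 17).
Mod 29: 32338 ≡ 3; by Fermat, exponent reduces to 175 mod 28 = 7; 3^7 ≡ 12 (mod 29).
Combine by CRT: x ≡ 72 (mod 73), x ≡ 13 (mod 17), x ≡ 12 (mod 29) ⇒ x ≡ 14599 (mod 35989).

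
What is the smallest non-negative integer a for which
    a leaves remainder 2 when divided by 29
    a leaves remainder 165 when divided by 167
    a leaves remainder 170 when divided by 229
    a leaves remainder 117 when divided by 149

From a ≡ 2 (mod 29) write a = 2 + 29t. Substituting into a ≡ 165 (mod 167) gives 29t ≡ 163 (mod 167), and since 29⁻¹ ≡ 144 (mod 167), t ≡ 92. Hence a ≡ 2 + 29·92 = 2670 (mod 4843).
From a ≡ 2670 (mod 4843) write a = 2670 + 4843t. Substituting into a ≡ 170 (mod 229) gives 4843t ≡ 19 (mod 229), and since 34⁻¹ ≡ 128 (mod 229), t ≡ 142. Hence a ≡ 2670 + 4843·142 = 690376 (mod 1109047).
From a ≡ 690376 (mod 1109047) write a = 690376 + 1109047t. Substituting into a ≡ 117 (mod 149) gives 1109047t ≡ 58 (mod 149), and since 40⁻¹ ≡ 41 (mod 149), t ≡ 143. Hence a ≡ 690376 + 1109047·143 = 159284097 (mod 165248003).

159284097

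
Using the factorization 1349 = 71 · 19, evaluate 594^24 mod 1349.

387

Mod 71: 594 ≡ 26; 26^24 ≡ 32 (mod 71).
Mod 19: 594 ≡ 5; by Fermat, exponent reduces to 24 mod 18 = 6; 5^6 ≡ 7 (mod 19).
Combine by CRT: x ≡ 32 (mod 71), x ≡ 7 (mod 19) ⇒ x ≡ 387 (mod 1349).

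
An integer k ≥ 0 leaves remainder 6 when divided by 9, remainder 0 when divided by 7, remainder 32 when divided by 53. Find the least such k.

Combine the congruences pairwise.
From k ≡ 6 (mod 9) write k = 6 + 9t. Substituting into k ≡ 0 (mod 7) gives 9t ≡ 1 (mod 7), and since 2⁻¹ ≡ 4 (mod 7), t ≡ 4. Hence k ≡ 6 + 9·4 = 42 (mod 63).
From k ≡ 42 (mod 63) write k = 42 + 63t. Substituting into k ≡ 32 (mod 53) gives 63t ≡ 43 (mod 53), and since 10⁻¹ ≡ 16 (mod 53), t ≡ 52. Hence k ≡ 42 + 63·52 = 3318 (mod 3339).

3318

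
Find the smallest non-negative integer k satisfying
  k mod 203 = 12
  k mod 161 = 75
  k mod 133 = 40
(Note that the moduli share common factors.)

63348

Combine the congruences pairwise.
gcd(203, 161) = 7 and 7 | (75 − 12), so the pair is consistent; merging gives k ≡ 2651 (mod 4669), where 4669 = lcm(203, 161).
gcd(4669, 133) = 7 and 7 | (40 − 2651), so the pair is consistent; merging gives k ≡ 63348 (mod 88711), where 88711 = lcm(4669, 133).
The solution is unique modulo lcm(203, 161, 133) = 88711.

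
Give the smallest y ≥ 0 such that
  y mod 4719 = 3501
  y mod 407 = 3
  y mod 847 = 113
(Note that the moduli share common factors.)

Combine the congruences pairwise.
gcd(4719, 407) = 11 and 11 | (3 − 3501), so the pair is consistent; merging gives y ≡ 173385 (mod 174603), where 174603 = lcm(4719, 407).
gcd(174603, 847) = 121 and 121 | (113 − 173385), so the pair is consistent; merging gives y ≡ 697194 (mod 1222221), where 1222221 = lcm(174603, 847).
The solution is unique modulo lcm(4719, 407, 847) = 1222221.

697194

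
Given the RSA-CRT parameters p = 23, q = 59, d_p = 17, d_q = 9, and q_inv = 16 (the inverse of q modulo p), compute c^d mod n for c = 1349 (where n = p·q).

723

m₁ = c^(d_p) mod p: c ≡ 15 (mod 23), and 15^17 mod 23 = 10.
m₂ = c^(d_q) mod q: c ≡ 51 (mod 59), and 51^9 mod 59 = 15.
h = q_inv·(m₁ − m₂) mod p = 16·(10 − 15) mod 23 = 12.
m = m₂ + h·q = 15 + 12·59 = 723.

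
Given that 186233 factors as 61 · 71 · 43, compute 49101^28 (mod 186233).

83856

Mod 61: 49101 ≡ 57; 57^28 ≡ 42 (mod 61).
Mod 71: 49101 ≡ 40; 40^28 ≡ 5 (mod 71).
Mod 43: 49101 ≡ 38; 38^28 ≡ 6 (mod 43).
Combine by CRT: x ≡ 42 (mod 61), x ≡ 5 (mod 71), x ≡ 6 (mod 43) ⇒ x ≡ 83856 (mod 186233).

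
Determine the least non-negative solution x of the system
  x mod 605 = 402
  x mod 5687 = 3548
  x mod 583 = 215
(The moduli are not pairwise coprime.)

43357

Combine the congruences pairwise.
gcd(605, 5687) = 121 and 121 | (3548 − 402), so the pair is consistent; merging gives x ≡ 14922 (mod 28435), where 28435 = lcm(605, 5687).
gcd(28435, 583) = 11 and 11 | (215 − 14922), so the pair is consistent; merging gives x ≡ 43357 (mod 1507055), where 1507055 = lcm(28435, 583).
The solution is unique modulo lcm(605, 5687, 583) = 1507055.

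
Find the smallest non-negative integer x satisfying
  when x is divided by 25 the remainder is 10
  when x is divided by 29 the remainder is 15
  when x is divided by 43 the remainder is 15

12485

The moduli are pairwise coprime; N = 25·29·43 = 31175.
N/25 = 1247; 1247 ≡ 22 (mod 25); 22·8 ≡ 1, so inverse 8.
N/29 = 1075; 1075 ≡ 2 (mod 29); 2·15 ≡ 1, so inverse 15.
N/43 = 725; 725 ≡ 37 (mod 43); 37·7 ≡ 1, so inverse 7.
x ≡ 10·1247·8 + 15·1075·15 + 15·725·7 = 417760.
417760 mod 31175 = 12485.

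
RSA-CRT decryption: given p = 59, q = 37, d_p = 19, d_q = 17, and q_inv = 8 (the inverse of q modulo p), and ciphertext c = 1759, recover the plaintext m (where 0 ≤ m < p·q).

135

m₁ = c^(d_p) mod p: c ≡ 48 (mod 59), and 48^19 mod 59 = 17.
m₂ = c^(d_q) mod q: c ≡ 20 (mod 37), and 20^17 mod 37 = 24.
h = q_inv·(m₁ − m₂) mod p = 8·(17 − 24) mod 59 = 3.
m = m₂ + h·q = 24 + 3·37 = 135.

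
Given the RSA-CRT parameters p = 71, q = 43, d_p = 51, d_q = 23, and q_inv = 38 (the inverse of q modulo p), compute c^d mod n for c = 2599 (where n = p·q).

1875

m₁ = c^(d_p) mod p: c ≡ 43 (mod 71), and 43^51 mod 71 = 29.
m₂ = c^(d_q) mod q: c ≡ 19 (mod 43), and 19^23 mod 43 = 26.
h = q_inv·(m₁ − m₂) mod p = 38·(29 − 26) mod 71 = 43.
m = m₂ + h·q = 26 + 43·43 = 1875.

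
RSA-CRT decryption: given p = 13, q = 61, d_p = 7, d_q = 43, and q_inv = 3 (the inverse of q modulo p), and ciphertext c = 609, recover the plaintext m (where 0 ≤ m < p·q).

m₁ = c^(d_p) mod p: c ≡ 11 (mod 13), and 11^7 mod 13 = 2.
m₂ = c^(d_q) mod q: c ≡ 60 (mod 61), and 60^43 mod 61 = 60.
h = q_inv·(m₁ − m₂) mod p = 3·(2 − 60) mod 13 = 8.
m = m₂ + h·q = 60 + 8·61 = 548.

548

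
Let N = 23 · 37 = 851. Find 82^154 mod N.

714

Mod 23: 82 ≡ 13; since 22 | 154, by Fermat 13^154 ≡ 1 (mod 23).
Mod 37: 82 ≡ 8; by Fermat, exponent reduces to 154 mod 36 = 10; 8^10 ≡ 11 (mod 37).
Combine by CRT: x ≡ 1 (mod 23), x ≡ 11 (mod 37) ⇒ x ≡ 714 (mod 851).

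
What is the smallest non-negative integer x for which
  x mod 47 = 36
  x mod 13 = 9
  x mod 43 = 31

The moduli are pairwise coprime; N = 47·13·43 = 26273.
N/47 = 559; 559 ≡ 42 (mod 47); 42·28 ≡ 1, so inverse 28.
N/13 = 2021; 2021 ≡ 6 (mod 13); 6·11 ≡ 1, so inverse 11.
N/43 = 611; 611 ≡ 9 (mod 43); 9·24 ≡ 1, so inverse 24.
x ≡ 36·559·28 + 9·2021·11 + 31·611·24 = 1218135.
1218135 mod 26273 = 9577.

9577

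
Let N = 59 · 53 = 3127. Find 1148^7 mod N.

2896

Mod 59: 1148 ≡ 27; 27^7 ≡ 5 (mod 59).
Mod 53: 1148 ≡ 35; 35^7 ≡ 34 (mod 53).
Combine by CRT: x ≡ 5 (mod 59), x ≡ 34 (mod 53) ⇒ x ≡ 2896 (mod 3127).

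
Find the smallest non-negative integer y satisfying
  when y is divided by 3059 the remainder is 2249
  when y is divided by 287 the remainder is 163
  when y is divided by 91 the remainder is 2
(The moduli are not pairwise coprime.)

gcd(3059, 287) = 7 and 7 | (163 − 2249), so the pair is consistent; merging gives y ≡ 103196 (mod 125419), where 125419 = lcm(3059, 287).
gcd(125419, 91) = 7 and 7 | (2 − 103196), so the pair is consistent; merging gives y ≡ 103196 (mod 1630447), where 1630447 = lcm(125419, 91).
The solution is unique modulo lcm(3059, 287, 91) = 1630447.

103196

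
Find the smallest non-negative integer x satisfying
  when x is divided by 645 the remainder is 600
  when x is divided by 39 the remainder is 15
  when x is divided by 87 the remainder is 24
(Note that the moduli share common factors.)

8985

gcd(645, 39) = 3 and 3 | (15 − 600), so the pair is consistent; merging gives x ≡ 600 (mod 8385), where 8385 = lcm(645, 39).
gcd(8385, 87) = 3 and 3 | (24 − 600), so the pair is consistent; merging gives x ≡ 8985 (mod 243165), where 243165 = lcm(8385, 87).
The solution is unique modulo lcm(645, 39, 87) = 243165.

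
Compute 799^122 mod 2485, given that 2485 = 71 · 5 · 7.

2416

Mod 71: 799 ≡ 18; by Fermat, exponent reduces to 122 mod 70 = 52; 18^52 ≡ 2 (mod 71).
Mod 5: 799 ≡ 4; by Fermat, exponent reduces to 122 mod 4 = 2; 4^2 ≡ 1 (mod 5).
Mod 7: 799 ≡ 1; by Fermat, exponent reduces to 122 mod 6 = 2; 1^2 ≡ 1 (mod 7).
Combine by CRT: x ≡ 2 (mod 71), x ≡ 1 (mod 5), x ≡ 1 (mod 7) ⇒ x ≡ 2416 (mod 2485).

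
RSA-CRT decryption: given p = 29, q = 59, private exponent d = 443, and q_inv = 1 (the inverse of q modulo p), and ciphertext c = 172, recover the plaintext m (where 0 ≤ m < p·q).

d_p = d mod (p−1) = 443 mod 28 = 23; d_q = d mod (q−1) = 37.
m₁ = c^(d_p) mod p: c ≡ 27 (mod 29), and 27^23 mod 29 = 19.
m₂ = c^(d_q) mod q: c ≡ 54 (mod 59), and 54^37 mod 59 = 14.
h = q_inv·(m₁ − m₂) mod p = 1·(19 − 14) mod 29 = 5.
m = m₂ + h·q = 14 + 5·59 = 309.

309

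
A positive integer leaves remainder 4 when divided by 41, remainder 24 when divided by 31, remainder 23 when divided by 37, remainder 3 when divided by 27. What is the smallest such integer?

From x ≡ 4 (mod 41) write x = 4 + 41t. Substituting into x ≡ 24 (mod 31) gives 41t ≡ 20 (mod 31), and since 10⁻¹ ≡ 28 (mod 31), t ≡ 2. Hence x ≡ 4 + 41·2 = 86 (mod 1271).
From x ≡ 86 (mod 1271) write x = 86 + 1271t. Substituting into x ≡ 23 (mod 37) gives 1271t ≡ 11 (mod 37), and since 13⁻¹ ≡ 20 (mod 37), t ≡ 35. Hence x ≡ 86 + 1271·35 = 44571 (mod 47027).
From x ≡ 44571 (mod 47027) write x = 44571 + 47027t. Substituting into x ≡ 3 (mod 27) gives 47027t ≡ 9 (mod 27), and since 20⁻¹ ≡ 23 (mod 27), t ≡ 18. Hence x ≡ 44571 + 47027·18 = 891057 (mod 1269729).

891057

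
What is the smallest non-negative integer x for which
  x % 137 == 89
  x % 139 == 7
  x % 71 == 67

1319673

The moduli are pairwise coprime; N = 137·139·71 = 1352053.
N/137 = 9869; 9869 ≡ 5 (mod 137); 5·55 ≡ 1, so inverse 55.
N/139 = 9727; 9727 ≡ 136 (mod 139); 136·46 ≡ 1, so inverse 46.
N/71 = 19043; 19043 ≡ 15 (mod 71); 15·19 ≡ 1, so inverse 19.
x ≡ 89·9869·55 + 7·9727·46 + 67·19043·19 = 75682588.
75682588 mod 1352053 = 1319673.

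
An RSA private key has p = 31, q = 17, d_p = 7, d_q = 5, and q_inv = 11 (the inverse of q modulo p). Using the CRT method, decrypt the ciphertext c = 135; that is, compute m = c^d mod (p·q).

m₁ = c^(d_p) mod p: c ≡ 11 (mod 31), and 11^7 mod 31 = 13.
m₂ = c^(d_q) mod q: c ≡ 16 (mod 17), and 16^5 mod 17 = 16.
h = q_inv·(m₁ − m₂) mod p = 11·(13 − 16) mod 31 = 29.
m = m₂ + h·q = 16 + 29·17 = 509.

509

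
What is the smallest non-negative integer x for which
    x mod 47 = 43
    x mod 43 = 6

1124

Combine the congruences pairwise.
From x ≡ 43 (mod 47) write x = 43 + 47t. Substituting into x ≡ 6 (mod 43) gives 47t ≡ 6 (mod 43), and since 4⁻¹ ≡ 11 (mod 43), t ≡ 23. Hence x ≡ 43 + 47·23 = 1124 (mod 2021).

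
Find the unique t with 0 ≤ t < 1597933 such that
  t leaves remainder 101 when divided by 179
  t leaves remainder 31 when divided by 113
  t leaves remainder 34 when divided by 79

The moduli are pairwise coprime; N = 179·113·79 = 1597933.
N/179 = 8927; 8927 ≡ 156 (mod 179); 156·70 ≡ 1, so inverse 70.
N/113 = 14141; 14141 ≡ 16 (mod 113); 16·106 ≡ 1, so inverse 106.
N/79 = 20227; 20227 ≡ 3 (mod 79); 3·53 ≡ 1, so inverse 53.
t ≡ 101·8927·70 + 31·14141·106 + 34·20227·53 = 146030270.
146030270 mod 1597933 = 618367.

618367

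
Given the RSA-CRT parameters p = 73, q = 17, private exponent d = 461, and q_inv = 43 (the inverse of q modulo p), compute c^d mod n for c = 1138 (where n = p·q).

1189

d_p = d mod (p−1) = 461 mod 72 = 29; d_q = d mod (q−1) = 13.
m₁ = c^(d_p) mod p: c ≡ 43 (mod 73), and 43^29 mod 73 = 21.
m₂ = c^(d_q) mod q: c ≡ 16 (mod 17), and 16^13 mod 17 = 16.
h = q_inv·(m₁ − m₂) mod p = 43·(21 − 16) mod 73 = 69.
m = m₂ + h·q = 16 + 69·17 = 1189.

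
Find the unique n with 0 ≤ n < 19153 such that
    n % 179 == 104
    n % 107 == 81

Combine the congruences pairwise.
From n ≡ 104 (mod 179) write n = 104 + 179t. Substituting into n ≡ 81 (mod 107) gives 179t ≡ 84 (mod 107), and since 72⁻¹ ≡ 55 (mod 107), t ≡ 19. Hence n ≡ 104 + 179·19 = 3505 (mod 19153).

3505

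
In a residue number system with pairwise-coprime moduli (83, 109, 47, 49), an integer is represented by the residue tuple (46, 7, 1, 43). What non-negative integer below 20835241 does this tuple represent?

1578872

The moduli are pairwise coprime; N = 83·109·47·49 = 20835241.
N/83 = 251027; 251027 ≡ 35 (mod 83); 35·19 ≡ 1, so inverse 19.
N/109 = 191149; 191149 ≡ 72 (mod 109); 72·53 ≡ 1, so inverse 53.
N/47 = 443303; 443303 ≡ 46 (mod 47); 46·46 ≡ 1, so inverse 46.
N/49 = 425209; 425209 ≡ 36 (mod 49); 36·15 ≡ 1, so inverse 15.
x ≡ 46·251027·19 + 7·191149·53 + 1·443303·46 + 43·425209·15 = 584965620.
584965620 mod 20835241 = 1578872.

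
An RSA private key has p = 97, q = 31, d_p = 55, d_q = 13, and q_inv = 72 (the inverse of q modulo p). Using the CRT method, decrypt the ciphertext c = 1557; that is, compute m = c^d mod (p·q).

m₁ = c^(d_p) mod p: c ≡ 5 (mod 97), and 5^55 mod 97 = 57.
m₂ = c^(d_q) mod q: c ≡ 7 (mod 31), and 7^13 mod 31 = 19.
h = q_inv·(m₁ − m₂) mod p = 72·(57 − 19) mod 97 = 20.
m = m₂ + h·q = 19 + 20·31 = 639.

639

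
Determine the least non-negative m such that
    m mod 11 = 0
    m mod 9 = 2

11

Combine the congruences pairwise.
From m ≡ 0 (mod 11) write m = 0 + 11t. Substituting into m ≡ 2 (mod 9) gives 11t ≡ 2 (mod 9), and since 2⁻¹ ≡ 5 (mod 9), t ≡ 1. Hence m ≡ 0 + 11·1 = 11 (mod 99).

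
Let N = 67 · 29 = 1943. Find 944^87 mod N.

Mod 67: 944 ≡ 6; by Fermat, exponent reduces to 87 mod 66 = 21; 6^21 ≡ 62 (mod 67).
Mod 29: 944 ≡ 16; by Fermat, exponent reduces to 87 mod 28 = 3; 16^3 ≡ 7 (mod 29).
Combine by CRT: x ≡ 62 (mod 67), x ≡ 7 (mod 29) ⇒ x ≡ 732 (mod 1943).

732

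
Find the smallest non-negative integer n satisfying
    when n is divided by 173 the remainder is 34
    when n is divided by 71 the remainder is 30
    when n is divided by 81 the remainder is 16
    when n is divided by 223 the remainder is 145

31639831

From n ≡ 34 (mod 173) write n = 34 + 173t. Substituting into n ≡ 30 (mod 71) gives 173t ≡ 67 (mod 71), and since 31⁻¹ ≡ 55 (mod 71), t ≡ 64. Hence n ≡ 34 + 173·64 = 11106 (mod 12283).
From n ≡ 11106 (mod 12283) write n = 11106 + 12283t. Substituting into n ≡ 16 (mod 81) gives 12283t ≡ 7 (mod 81), and since 52⁻¹ ≡ 67 (mod 81), t ≡ 64. Hence n ≡ 11106 + 12283·64 = 797218 (mod 994923).
From n ≡ 797218 (mod 994923) write n = 797218 + 994923t. Substituting into n ≡ 145 (mod 223) gives 994923t ≡ 152 (mod 223), and since 120⁻¹ ≡ 210 (mod 223), t ≡ 31. Hence n ≡ 797218 + 994923·31 = 31639831 (mod 221867829).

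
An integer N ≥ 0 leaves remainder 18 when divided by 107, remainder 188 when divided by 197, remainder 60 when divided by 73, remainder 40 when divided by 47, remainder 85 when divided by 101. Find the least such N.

From N ≡ 18 (mod 107) write N = 18 + 107t. Substituting into N ≡ 188 (mod 197) gives 107t ≡ 170 (mod 197), and since 107⁻¹ ≡ 116 (mod 197), t ≡ 20. Hence N ≡ 18 + 107·20 = 2158 (mod 21079).
From N ≡ 2158 (mod 21079) write N = 2158 + 21079t. Substituting into N ≡ 60 (mod 73) gives 21079t ≡ 19 (mod 73), and since 55⁻¹ ≡ 4 (mod 73), t ≡ 3. Hence N ≡ 2158 + 21079·3 = 65395 (mod 1538767).
From N ≡ 65395 (mod 1538767) write N = 65395 + 1538767t. Substituting into N ≡ 40 (mod 47) gives 1538767t ≡ 22 (mod 47), and since 34⁻¹ ≡ 18 (mod 47), t ≡ 20. Hence N ≡ 65395 + 1538767·20 = 30840735 (mod 72322049).
From N ≡ 30840735 (mod 72322049) write N = 30840735 + 72322049t. Substituting into N ≡ 85 (mod 101) gives 72322049t ≡ 3 (mod 101), and since 90⁻¹ ≡ 55 (mod 101), t ≡ 64. Hence N ≡ 30840735 + 72322049·64 = 4659451871 (mod 7304526949).

4659451871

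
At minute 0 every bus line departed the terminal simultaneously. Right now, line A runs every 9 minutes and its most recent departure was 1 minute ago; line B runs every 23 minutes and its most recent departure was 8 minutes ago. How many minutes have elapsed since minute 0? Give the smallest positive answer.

100

From t ≡ 1 (mod 9) write t = 1 + 9s. Substituting into t ≡ 8 (mod 23) gives 9s ≡ 7 (mod 23), and since 9⁻¹ ≡ 18 (mod 23), s ≡ 11. Hence t ≡ 1 + 9·11 = 100 (mod 207).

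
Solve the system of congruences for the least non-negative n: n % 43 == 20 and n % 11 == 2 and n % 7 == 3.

Combine the congruences pairwise.
From n ≡ 20 (mod 43) write n = 20 + 43t. Substituting into n ≡ 2 (mod 11) gives 43t ≡ 4 (mod 11), and since 10⁻¹ ≡ 10 (mod 11), t ≡ 7. Hence n ≡ 20 + 43·7 = 321 (mod 473).
From n ≡ 321 (mod 473) write n = 321 + 473t. Substituting into n ≡ 3 (mod 7) gives 473t ≡ 4 (mod 7), and since 4⁻¹ ≡ 2 (mod 7), t ≡ 1. Hence n ≡ 321 + 473·1 = 794 (mod 3311).

794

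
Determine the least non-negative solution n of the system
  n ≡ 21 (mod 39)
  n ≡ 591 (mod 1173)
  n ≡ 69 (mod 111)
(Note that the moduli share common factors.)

gcd(39, 1173) = 3 and 3 | (591 − 21), so the pair is consistent; merging gives n ≡ 6456 (mod 15249), where 15249 = lcm(39, 1173).
gcd(15249, 111) = 3 and 3 | (69 − 6456), so the pair is consistent; merging gives n ≡ 387681 (mod 564213), where 564213 = lcm(15249, 111).
The solution is unique modulo lcm(39, 1173, 111) = 564213.

387681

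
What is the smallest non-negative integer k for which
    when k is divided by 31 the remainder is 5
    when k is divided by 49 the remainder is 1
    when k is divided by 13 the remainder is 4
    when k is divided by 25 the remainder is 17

The moduli are pairwise coprime; N = 31·49·13·25 = 493675.
N/31 = 15925; 15925 ≡ 22 (mod 31); 22·24 ≡ 1, so inverse 24.
N/49 = 10075; 10075 ≡ 30 (mod 49); 30·18 ≡ 1, so inverse 18.
N/13 = 37975; 37975 ≡ 2 (mod 13); 2·7 ≡ 1, so inverse 7.
N/25 = 19747; 19747 ≡ 22 (mod 25); 22·8 ≡ 1, so inverse 8.
k ≡ 5·15925·24 + 1·10075·18 + 4·37975·7 + 17·19747·8 = 5841242.
5841242 mod 493675 = 410817.

410817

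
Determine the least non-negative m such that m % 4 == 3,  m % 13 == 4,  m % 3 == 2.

95

The moduli are pairwise coprime; N = 4·13·3 = 156.
N/4 = 39; 39 ≡ 3 (mod 4); 3·3 ≡ 1, so inverse 3.
N/13 = 12; 12 ≡ 12 (mod 13); 12·12 ≡ 1, so inverse 12.
N/3 = 52; 52 ≡ 1 (mod 3), inverse 1.
m ≡ 3·39·3 + 4·12·12 + 2·52·1 = 1031.
1031 mod 156 = 95.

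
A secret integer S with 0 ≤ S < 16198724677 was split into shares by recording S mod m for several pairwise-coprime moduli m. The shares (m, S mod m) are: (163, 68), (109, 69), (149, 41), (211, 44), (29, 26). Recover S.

15405054762

The moduli are pairwise coprime; N = 163·109·149·211·29 = 16198724677.
N/163 = 99378679; 99378679 ≡ 24 (mod 163); 24·34 ≡ 1, so inverse 34.
N/109 = 148612153; 148612153 ≡ 27 (mod 109); 27·105 ≡ 1, so inverse 105.
N/149 = 108716273; 108716273 ≡ 62 (mod 149); 62·137 ≡ 1, so inverse 137.
N/211 = 76771207; 76771207 ≡ 123 (mod 211); 123·199 ≡ 1, so inverse 199.
N/29 = 558576713; 558576713 ≡ 28 (mod 29); 28·28 ≡ 1, so inverse 28.
S ≡ 68·99378679·34 + 69·148612153·105 + 41·108716273·137 + 44·76771207·199 + 26·558576713·28 = 2995970395330.
2995970395330 mod 16198724677 = 15405054762.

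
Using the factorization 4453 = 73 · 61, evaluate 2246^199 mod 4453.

3671

Mod 73: 2246 ≡ 56; by Fermat, exponent reduces to 199 mod 72 = 55; 56^55 ≡ 21 (mod 73).
Mod 61: 2246 ≡ 50; by Fermat, exponent reduces to 199 mod 60 = 19; 50^19 ≡ 11 (mod 61).
Combine by CRT: x ≡ 21 (mod 73), x ≡ 11 (mod 61) ⇒ x ≡ 3671 (mod 4453).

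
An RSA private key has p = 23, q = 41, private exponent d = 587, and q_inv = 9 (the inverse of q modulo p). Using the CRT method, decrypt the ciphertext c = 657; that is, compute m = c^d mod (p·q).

d_p = d mod (p−1) = 587 mod 22 = 15; d_q = d mod (q−1) = 27.
m₁ = c^(d_p) mod p: c ≡ 13 (mod 23), and 13^15 mod 23 = 18.
m₂ = c^(d_q) mod q: c ≡ 1 (mod 41), and 1^27 mod 41 = 1.
h = q_inv·(m₁ − m₂) mod p = 9·(18 − 1) mod 23 = 15.
m = m₂ + h·q = 1 + 15·41 = 616.

616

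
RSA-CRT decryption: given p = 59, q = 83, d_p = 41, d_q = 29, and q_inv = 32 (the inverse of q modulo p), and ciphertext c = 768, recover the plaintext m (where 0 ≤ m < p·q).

2833

m₁ = c^(d_p) mod p: c ≡ 1 (mod 59), and 1^41 mod 59 = 1.
m₂ = c^(d_q) mod q: c ≡ 21 (mod 83), and 21^29 mod 83 = 11.
h = q_inv·(m₁ − m₂) mod p = 32·(1 − 11) mod 59 = 34.
m = m₂ + h·q = 11 + 34·83 = 2833.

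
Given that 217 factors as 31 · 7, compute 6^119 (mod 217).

Mod 31: 6 ≡ 6; by Fermat, exponent reduces to 119 mod 30 = 29; 6^29 ≡ 26 (mod 31).
Mod 7: 6 ≡ 6; by Fermat, exponent reduces to 119 mod 6 = 5; 6^5 ≡ 6 (mod 7).
Combine by CRT: x ≡ 26 (mod 31), x ≡ 6 (mod 7) ⇒ x ≡ 181 (mod 217).

181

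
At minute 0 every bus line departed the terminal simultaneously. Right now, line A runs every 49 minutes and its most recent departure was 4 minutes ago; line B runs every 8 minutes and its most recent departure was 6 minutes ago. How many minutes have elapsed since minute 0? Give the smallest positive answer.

From t ≡ 4 (mod 49) write t = 4 + 49s. Substituting into t ≡ 6 (mod 8) gives 49s ≡ 2 (mod 8), and since 1⁻¹ ≡ 1 (mod 8), s ≡ 2. Hence t ≡ 4 + 49·2 = 102 (mod 392).

102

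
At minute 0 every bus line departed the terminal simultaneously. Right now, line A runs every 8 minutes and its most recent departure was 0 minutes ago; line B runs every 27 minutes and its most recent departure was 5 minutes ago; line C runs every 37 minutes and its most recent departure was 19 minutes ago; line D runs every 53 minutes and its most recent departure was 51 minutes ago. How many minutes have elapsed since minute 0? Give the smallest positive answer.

358808

The moduli are pairwise coprime; N = 8·27·37·53 = 423576.
N/8 = 52947; 52947 ≡ 3 (mod 8); 3·3 ≡ 1, so inverse 3.
N/27 = 15688; 15688 ≡ 1 (mod 27), inverse 1.
N/37 = 11448; 11448 ≡ 15 (mod 37); 15·5 ≡ 1, so inverse 5.
N/53 = 7992; 7992 ≡ 42 (mod 53); 42·24 ≡ 1, so inverse 24.
t ≡ 0·52947·3 + 5·15688·1 + 19·11448·5 + 51·7992·24 = 10948208.
10948208 mod 423576 = 358808.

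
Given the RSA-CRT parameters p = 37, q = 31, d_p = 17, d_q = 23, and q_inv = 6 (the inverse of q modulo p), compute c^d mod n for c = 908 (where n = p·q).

m₁ = c^(d_p) mod p: c ≡ 20 (mod 37), and 20^17 mod 37 = 24.
m₂ = c^(d_q) mod q: c ≡ 9 (mod 31), and 9^23 mod 31 = 28.
h = q_inv·(m₁ − m₂) mod p = 6·(24 − 28) mod 37 = 13.
m = m₂ + h·q = 28 + 13·31 = 431.

431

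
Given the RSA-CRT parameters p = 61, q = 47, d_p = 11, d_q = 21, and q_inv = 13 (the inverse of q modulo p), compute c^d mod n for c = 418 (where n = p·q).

784

m₁ = c^(d_p) mod p: c ≡ 52 (mod 61), and 52^11 mod 61 = 52.
m₂ = c^(d_q) mod q: c ≡ 42 (mod 47), and 42^21 mod 47 = 32.
h = q_inv·(m₁ − m₂) mod p = 13·(52 − 32) mod 61 = 16.
m = m₂ + h·q = 32 + 16·47 = 784.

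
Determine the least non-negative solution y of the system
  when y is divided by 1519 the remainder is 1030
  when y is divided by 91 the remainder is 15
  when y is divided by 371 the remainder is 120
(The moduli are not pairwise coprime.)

525085

gcd(1519, 91) = 7 and 7 | (15 − 1030), so the pair is consistent; merging gives y ≡ 11663 (mod 19747), where 19747 = lcm(1519, 91).
gcd(19747, 371) = 7 and 7 | (120 − 11663), so the pair is consistent; merging gives y ≡ 525085 (mod 1046591), where 1046591 = lcm(19747, 371).
The solution is unique modulo lcm(1519, 91, 371) = 1046591.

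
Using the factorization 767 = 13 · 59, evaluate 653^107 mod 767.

607

Mod 13: 653 ≡ 3; by Fermat, exponent reduces to 107 mod 12 = 11; 3^11 ≡ 9 (mod 13).
Mod 59: 653 ≡ 4; by Fermat, exponent reduces to 107 mod 58 = 49; 4^49 ≡ 17 (mod 59).
Combine by CRT: x ≡ 9 (mod 13), x ≡ 17 (mod 59) ⇒ x ≡ 607 (mod 767).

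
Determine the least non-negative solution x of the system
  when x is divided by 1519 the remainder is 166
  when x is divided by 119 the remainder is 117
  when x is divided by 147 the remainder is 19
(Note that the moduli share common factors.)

gcd(1519, 119) = 7 and 7 | (117 − 166), so the pair is consistent; merging gives x ≡ 9280 (mod 25823), where 25823 = lcm(1519, 119).
gcd(25823, 147) = 49 and 49 | (19 − 9280), so the pair is consistent; merging gives x ≡ 9280 (mod 77469), where 77469 = lcm(25823, 147).
The solution is unique modulo lcm(1519, 119, 147) = 77469.

9280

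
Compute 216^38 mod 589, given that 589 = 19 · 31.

125

Mod 19: 216 ≡ 7; by Fermat, exponent reduces to 38 mod 18 = 2; 7^2 ≡ 11 (mod 19).
Mod 31: 216 ≡ 30; by Fermat, exponent reduces to 38 mod 30 = 8; 30^8 ≡ 1 (mod 31).
Combine by CRT: x ≡ 11 (mod 19), x ≡ 1 (mod 31) ⇒ x ≡ 125 (mod 589).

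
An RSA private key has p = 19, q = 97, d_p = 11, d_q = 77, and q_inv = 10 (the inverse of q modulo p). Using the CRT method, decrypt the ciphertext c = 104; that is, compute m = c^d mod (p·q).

m₁ = c^(d_p) mod p: c ≡ 9 (mod 19), and 9^11 mod 19 = 5.
m₂ = c^(d_q) mod q: c ≡ 7 (mod 97), and 7^77 mod 97 = 87.
h = q_inv·(m₁ − m₂) mod p = 10·(5 − 87) mod 19 = 16.
m = m₂ + h·q = 87 + 16·97 = 1639.

1639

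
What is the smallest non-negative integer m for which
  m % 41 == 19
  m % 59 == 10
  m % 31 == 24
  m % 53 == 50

The moduli are pairwise coprime; N = 41·59·31·53 = 3974417.
N/41 = 96937; 96937 ≡ 13 (mod 41); 13·19 ≡ 1, so inverse 19.
N/59 = 67363; 67363 ≡ 44 (mod 59); 44·55 ≡ 1, so inverse 55.
N/31 = 128207; 128207 ≡ 22 (mod 31); 22·24 ≡ 1, so inverse 24.
N/53 = 74989; 74989 ≡ 47 (mod 53); 47·44 ≡ 1, so inverse 44.
m ≡ 19·96937·19 + 10·67363·55 + 24·128207·24 + 50·74989·44 = 310866939.
310866939 mod 3974417 = 862413.

862413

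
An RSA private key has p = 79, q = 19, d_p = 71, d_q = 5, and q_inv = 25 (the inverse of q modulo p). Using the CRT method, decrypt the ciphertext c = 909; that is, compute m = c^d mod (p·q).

365

m₁ = c^(d_p) mod p: c ≡ 40 (mod 79), and 40^71 mod 79 = 49.
m₂ = c^(d_q) mod q: c ≡ 16 (mod 19), and 16^5 mod 19 = 4.
h = q_inv·(m₁ − m₂) mod p = 25·(49 − 4) mod 79 = 19.
m = m₂ + h·q = 4 + 19·19 = 365.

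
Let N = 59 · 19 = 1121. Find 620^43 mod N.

Mod 59: 620 ≡ 30; 30^43 ≡ 23 (mod 59).
Mod 19: 620 ≡ 12; by Fermat, exponent reduces to 43 mod 18 = 7; 12^7 ≡ 12 (mod 19).
Combine by CRT: x ≡ 23 (mod 59), x ≡ 12 (mod 19) ⇒ x ≡ 259 (mod 1121).

259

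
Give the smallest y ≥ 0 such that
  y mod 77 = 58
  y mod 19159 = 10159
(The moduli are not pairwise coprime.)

29318

Combine the congruences pairwise.
gcd(77, 19159) = 7 and 7 | (10159 − 58), so the pair is consistent; merging gives y ≡ 29318 (mod 210749), where 210749 = lcm(77, 19159).
The solution is unique modulo lcm(77, 19159) = 210749.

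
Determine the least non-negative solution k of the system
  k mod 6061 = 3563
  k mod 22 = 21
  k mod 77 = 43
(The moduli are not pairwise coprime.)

39929

gcd(6061, 22) = 11 and 11 | (21 − 3563), so the pair is consistent; merging gives k ≡ 3563 (mod 12122), where 12122 = lcm(6061, 22).
gcd(12122, 77) = 11 and 11 | (43 − 3563), so the pair is consistent; merging gives k ≡ 39929 (mod 84854), where 84854 = lcm(12122, 77).
The solution is unique modulo lcm(6061, 22, 77) = 84854.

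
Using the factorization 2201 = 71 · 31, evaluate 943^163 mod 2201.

755

Mod 71: 943 ≡ 20; by Fermat, exponent reduces to 163 mod 70 = 23; 20^23 ≡ 45 (mod 71).
Mod 31: 943 ≡ 13; by Fermat, exponent reduces to 163 mod 30 = 13; 13^13 ≡ 11 (mod 31).
Combine by CRT: x ≡ 45 (mod 71), x ≡ 11 (mod 31) ⇒ x ≡ 755 (mod 2201).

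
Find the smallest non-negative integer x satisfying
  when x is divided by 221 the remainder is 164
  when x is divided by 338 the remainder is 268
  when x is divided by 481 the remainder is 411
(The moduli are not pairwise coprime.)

gcd(221, 338) = 13 and 13 | (268 − 164), so the pair is consistent; merging gives x ≡ 606 (mod 5746), where 5746 = lcm(221, 338).
gcd(5746, 481) = 13 and 13 | (411 − 606), so the pair is consistent; merging gives x ≡ 150002 (mod 212602), where 212602 = lcm(5746, 481).
The solution is unique modulo lcm(221, 338, 481) = 212602.

150002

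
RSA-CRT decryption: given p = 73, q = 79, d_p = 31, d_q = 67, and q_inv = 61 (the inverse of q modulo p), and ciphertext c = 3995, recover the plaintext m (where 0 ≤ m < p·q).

m₁ = c^(d_p) mod p: c ≡ 53 (mod 73), and 53^31 mod 73 = 13.
m₂ = c^(d_q) mod q: c ≡ 45 (mod 79), and 45^67 mod 79 = 44.
h = q_inv·(m₁ − m₂) mod p = 61·(13 − 44) mod 73 = 7.
m = m₂ + h·q = 44 + 7·79 = 597.

597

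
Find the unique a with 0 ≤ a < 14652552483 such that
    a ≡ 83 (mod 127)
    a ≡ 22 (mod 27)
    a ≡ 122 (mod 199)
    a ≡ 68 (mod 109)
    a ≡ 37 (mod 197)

9350044375

The moduli are pairwise coprime; N = 127·27·199·109·197 = 14652552483.
N/127 = 115374429; 115374429 ≡ 9 (mod 127); 9·113 ≡ 1, so inverse 113.
N/27 = 542687129; 542687129 ≡ 8 (mod 27); 8·17 ≡ 1, so inverse 17.
N/199 = 73630917; 73630917 ≡ 121 (mod 199); 121·125 ≡ 1, so inverse 125.
N/109 = 134427087; 134427087 ≡ 3 (mod 109); 3·73 ≡ 1, so inverse 73.
N/197 = 74378439; 74378439 ≡ 104 (mod 197); 104·36 ≡ 1, so inverse 36.
a ≡ 83·115374429·113 + 22·542687129·17 + 122·73630917·125 + 68·134427087·73 + 37·74378439·36 = 3174301380703.
3174301380703 mod 14652552483 = 9350044375.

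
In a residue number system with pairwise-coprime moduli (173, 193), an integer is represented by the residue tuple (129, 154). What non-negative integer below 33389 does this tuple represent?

From x ≡ 129 (mod 173) write x = 129 + 173t. Substituting into x ≡ 154 (mod 193) gives 173t ≡ 25 (mod 193), and since 173⁻¹ ≡ 164 (mod 193), t ≡ 47. Hence x ≡ 129 + 173·47 = 8260 (mod 33389).

8260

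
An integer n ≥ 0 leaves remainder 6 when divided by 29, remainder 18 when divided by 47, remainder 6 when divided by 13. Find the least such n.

4530

Combine the congruences pairwise.
From n ≡ 6 (mod 29) write n = 6 + 29t. Substituting into n ≡ 18 (mod 47) gives 29t ≡ 12 (mod 47), and since 29⁻¹ ≡ 13 (mod 47), t ≡ 15. Hence n ≡ 6 + 29·15 = 441 (mod 1363).
From n ≡ 441 (mod 1363) write n = 441 + 1363t. Substituting into n ≡ 6 (mod 13) gives 1363t ≡ 7 (mod 13), and since 11⁻¹ ≡ 6 (mod 13), t ≡ 3. Hence n ≡ 441 + 1363·3 = 4530 (mod 17719).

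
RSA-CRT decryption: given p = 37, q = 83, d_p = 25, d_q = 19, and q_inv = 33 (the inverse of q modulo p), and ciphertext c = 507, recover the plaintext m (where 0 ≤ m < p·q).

m₁ = c^(d_p) mod p: c ≡ 26 (mod 37), and 26^25 mod 37 = 26.
m₂ = c^(d_q) mod q: c ≡ 9 (mod 83), and 9^19 mod 83 = 40.
h = q_inv·(m₁ − m₂) mod p = 33·(26 − 40) mod 37 = 19.
m = m₂ + h·q = 40 + 19·83 = 1617.

1617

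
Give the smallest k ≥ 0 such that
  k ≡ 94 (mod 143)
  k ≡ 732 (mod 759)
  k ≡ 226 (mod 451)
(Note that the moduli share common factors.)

gcd(143, 759) = 11 and 11 | (732 − 94), so the pair is consistent; merging gives k ≡ 4527 (mod 9867), where 9867 = lcm(143, 759).
gcd(9867, 451) = 11 and 11 | (226 − 4527), so the pair is consistent; merging gives k ≡ 290670 (mod 404547), where 404547 = lcm(9867, 451).
The solution is unique modulo lcm(143, 759, 451) = 404547.

290670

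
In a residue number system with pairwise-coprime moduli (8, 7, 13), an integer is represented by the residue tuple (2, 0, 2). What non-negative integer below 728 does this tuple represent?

Combine the congruences pairwise.
From x ≡ 2 (mod 8) write x = 2 + 8t. Substituting into x ≡ 0 (mod 7) gives 8t ≡ 5 (mod 7), and since 1⁻¹ ≡ 1 (mod 7), t ≡ 5. Hence x ≡ 2 + 8·5 = 42 (mod 56).
From x ≡ 42 (mod 56) write x = 42 + 56t. Substituting into x ≡ 2 (mod 13) gives 56t ≡ 12 (mod 13), and since 4⁻¹ ≡ 10 (mod 13), t ≡ 3. Hence x ≡ 42 + 56·3 = 210 (mod 728).

210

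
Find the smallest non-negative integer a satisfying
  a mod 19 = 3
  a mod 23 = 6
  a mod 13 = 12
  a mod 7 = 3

28066

The moduli are pairwise coprime; N = 19·23·13·7 = 39767.
N/19 = 2093; 2093 ≡ 3 (mod 19); 3·13 ≡ 1, so inverse 13.
N/23 = 1729; 1729 ≡ 4 (mod 23); 4·6 ≡ 1, so inverse 6.
N/13 = 3059; 3059 ≡ 4 (mod 13); 4·10 ≡ 1, so inverse 10.
N/7 = 5681; 5681 ≡ 4 (mod 7); 4·2 ≡ 1, so inverse 2.
a ≡ 3·2093·13 + 6·1729·6 + 12·3059·10 + 3·5681·2 = 545037.
545037 mod 39767 = 28066.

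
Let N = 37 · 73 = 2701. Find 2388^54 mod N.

2071

Mod 37: 2388 ≡ 20; by Fermat, exponent reduces to 54 mod 36 = 18; 20^18 ≡ 36 (mod 37).
Mod 73: 2388 ≡ 52; 52^54 ≡ 27 (mod 73).
Combine by CRT: x ≡ 36 (mod 37), x ≡ 27 (mod 73) ⇒ x ≡ 2071 (mod 2701).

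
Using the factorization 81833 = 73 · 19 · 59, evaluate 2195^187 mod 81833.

72766

Mod 73: 2195 ≡ 5; by Fermat, exponent reduces to 187 mod 72 = 43; 5^43 ≡ 58 (mod 73).
Mod 19: 2195 ≡ 10; by Fermat, exponent reduces to 187 mod 18 = 7; 10^7 ≡ 15 (mod 19).
Mod 59: 2195 ≡ 12; by Fermat, exponent reduces to 187 mod 58 = 13; 12^13 ≡ 19 (mod 59).
Combine by CRT: x ≡ 58 (mod 73), x ≡ 15 (mod 19), x ≡ 19 (mod 59) ⇒ x ≡ 72766 (mod 81833).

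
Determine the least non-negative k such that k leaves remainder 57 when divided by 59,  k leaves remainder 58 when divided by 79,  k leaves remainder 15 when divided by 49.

The moduli are pairwise coprime; N = 59·79·49 = 228389.
N/59 = 3871; 3871 ≡ 36 (mod 59); 36·41 ≡ 1, so inverse 41.
N/79 = 2891; 2891 ≡ 47 (mod 79); 47·37 ≡ 1, so inverse 37.
N/49 = 4661; 4661 ≡ 6 (mod 49); 6·41 ≡ 1, so inverse 41.
k ≡ 57·3871·41 + 58·2891·37 + 15·4661·41 = 18117128.
18117128 mod 228389 = 74397.

74397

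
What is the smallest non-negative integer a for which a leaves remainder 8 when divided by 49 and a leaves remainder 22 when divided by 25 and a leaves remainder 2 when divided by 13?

11572

Combine the congruences pairwise.
From a ≡ 8 (mod 49) write a = 8 + 49t. Substituting into a ≡ 22 (mod 25) gives 49t ≡ 14 (mod 25), and since 24⁻¹ ≡ 24 (mod 25), t ≡ 11. Hence a ≡ 8 + 49·11 = 547 (mod 1225).
From a ≡ 547 (mod 1225) write a = 547 + 1225t. Substituting into a ≡ 2 (mod 13) gives 1225t ≡ 1 (mod 13), and since 3⁻¹ ≡ 9 (mod 13), t ≡ 9. Hence a ≡ 547 + 1225·9 = 11572 (mod 15925).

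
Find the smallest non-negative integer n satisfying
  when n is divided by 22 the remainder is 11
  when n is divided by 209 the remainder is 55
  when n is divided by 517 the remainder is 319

5489

gcd(22, 209) = 11 and 11 | (55 − 11), so the pair is consistent; merging gives n ≡ 55 (mod 418), where 418 = lcm(22, 209).
gcd(418, 517) = 11 and 11 | (319 − 55), so the pair is consistent; merging gives n ≡ 5489 (mod 19646), where 19646 = lcm(418, 517).
The solution is unique modulo lcm(22, 209, 517) = 19646.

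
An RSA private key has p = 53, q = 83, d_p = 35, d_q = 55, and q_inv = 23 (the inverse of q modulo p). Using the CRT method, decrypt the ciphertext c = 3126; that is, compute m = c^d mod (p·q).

264

m₁ = c^(d_p) mod p: c ≡ 52 (mod 53), and 52^35 mod 53 = 52.
m₂ = c^(d_q) mod q: c ≡ 55 (mod 83), and 55^55 mod 83 = 15.
h = q_inv·(m₁ − m₂) mod p = 23·(52 − 15) mod 53 = 3.
m = m₂ + h·q = 15 + 3·83 = 264.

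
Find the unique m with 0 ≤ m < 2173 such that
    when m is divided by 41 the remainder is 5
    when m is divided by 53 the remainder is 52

1112

Combine the congruences pairwise.
From m ≡ 5 (mod 41) write m = 5 + 41t. Substituting into m ≡ 52 (mod 53) gives 41t ≡ 47 (mod 53), and since 41⁻¹ ≡ 22 (mod 53), t ≡ 27. Hence m ≡ 5 + 41·27 = 1112 (mod 2173).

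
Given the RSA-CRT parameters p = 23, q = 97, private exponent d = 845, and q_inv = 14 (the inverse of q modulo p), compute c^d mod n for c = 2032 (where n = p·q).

1044

d_p = d mod (p−1) = 845 mod 22 = 9; d_q = d mod (q−1) = 77.
m₁ = c^(d_p) mod p: c ≡ 8 (mod 23), and 8^9 mod 23 = 9.
m₂ = c^(d_q) mod q: c ≡ 92 (mod 97), and 92^77 mod 97 = 74.
h = q_inv·(m₁ − m₂) mod p = 14·(9 − 74) mod 23 = 10.
m = m₂ + h·q = 74 + 10·97 = 1044.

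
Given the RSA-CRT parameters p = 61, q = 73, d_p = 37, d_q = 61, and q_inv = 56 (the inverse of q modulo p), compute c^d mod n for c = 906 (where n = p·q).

m₁ = c^(d_p) mod p: c ≡ 52 (mod 61), and 52^37 mod 61 = 41.
m₂ = c^(d_q) mod q: c ≡ 30 (mod 73), and 30^61 mod 73 = 43.
h = q_inv·(m₁ − m₂) mod p = 56·(41 − 43) mod 61 = 10.
m = m₂ + h·q = 43 + 10·73 = 773.

773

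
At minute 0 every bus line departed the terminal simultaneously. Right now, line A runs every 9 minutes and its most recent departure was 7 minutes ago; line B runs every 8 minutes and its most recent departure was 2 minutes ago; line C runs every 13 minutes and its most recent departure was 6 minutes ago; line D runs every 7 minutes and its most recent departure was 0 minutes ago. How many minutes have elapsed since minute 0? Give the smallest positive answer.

The moduli are pairwise coprime; N = 9·8·13·7 = 6552.
N/9 = 728; 728 ≡ 8 (mod 9); 8·8 ≡ 1, so inverse 8.
N/8 = 819; 819 ≡ 3 (mod 8); 3·3 ≡ 1, so inverse 3.
N/13 = 504; 504 ≡ 10 (mod 13); 10·4 ≡ 1, so inverse 4.
N/7 = 936; 936 ≡ 5 (mod 7); 5·3 ≡ 1, so inverse 3.
t ≡ 7·728·8 + 2·819·3 + 6·504·4 + 0·936·3 = 57778.
57778 mod 6552 = 5362.

5362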